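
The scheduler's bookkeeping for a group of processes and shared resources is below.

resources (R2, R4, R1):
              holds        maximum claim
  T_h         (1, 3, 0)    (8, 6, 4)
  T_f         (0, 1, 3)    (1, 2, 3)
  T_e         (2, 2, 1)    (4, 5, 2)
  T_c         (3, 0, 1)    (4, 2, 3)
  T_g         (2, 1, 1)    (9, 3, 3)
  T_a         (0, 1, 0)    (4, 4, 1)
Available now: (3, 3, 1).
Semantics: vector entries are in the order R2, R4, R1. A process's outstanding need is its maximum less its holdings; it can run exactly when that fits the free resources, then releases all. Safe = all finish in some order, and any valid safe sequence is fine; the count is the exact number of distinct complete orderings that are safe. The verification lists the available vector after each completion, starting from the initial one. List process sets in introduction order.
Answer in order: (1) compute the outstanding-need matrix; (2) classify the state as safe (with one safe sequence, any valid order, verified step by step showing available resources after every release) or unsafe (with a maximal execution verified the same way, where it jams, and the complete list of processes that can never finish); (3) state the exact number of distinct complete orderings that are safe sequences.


(1) Remaining need (order R2, R4, R1):
  T_h: (7, 3, 4)
  T_f: (1, 1, 0)
  T_e: (2, 3, 1)
  T_c: (1, 2, 2)
  T_g: (7, 2, 2)
  T_a: (4, 3, 1)
(2) SAFE — a valid safe sequence is T_e, T_c, T_a, T_g, T_h, T_f.
Key observation: T_e is the earliest step where a requested resource binds exactly: need (2, 3, 1), pool (3, 3, 1) at its turn.
Check, step by step:
  pool = (3, 3, 1)
  T_e needs (2, 3, 1) <= (3, 3, 1) -> finishes; pool += (2, 2, 1) = (5, 5, 2)
  T_c needs (1, 2, 2) <= (5, 5, 2) -> finishes; pool += (3, 0, 1) = (8, 5, 3)
  T_a needs (4, 3, 1) <= (8, 5, 3) -> finishes; pool += (0, 1, 0) = (8, 6, 3)
  T_g needs (7, 2, 2) <= (8, 6, 3) -> finishes; pool += (2, 1, 1) = (10, 7, 4)
  T_h needs (7, 3, 4) <= (10, 7, 4) -> finishes; pool += (1, 3, 0) = (11, 10, 4)
  T_f needs (1, 1, 0) <= (11, 10, 4) -> finishes; pool += (0, 1, 3) = (11, 11, 7)
(3) Precisely 46 of the possible complete orderings are safe sequences.


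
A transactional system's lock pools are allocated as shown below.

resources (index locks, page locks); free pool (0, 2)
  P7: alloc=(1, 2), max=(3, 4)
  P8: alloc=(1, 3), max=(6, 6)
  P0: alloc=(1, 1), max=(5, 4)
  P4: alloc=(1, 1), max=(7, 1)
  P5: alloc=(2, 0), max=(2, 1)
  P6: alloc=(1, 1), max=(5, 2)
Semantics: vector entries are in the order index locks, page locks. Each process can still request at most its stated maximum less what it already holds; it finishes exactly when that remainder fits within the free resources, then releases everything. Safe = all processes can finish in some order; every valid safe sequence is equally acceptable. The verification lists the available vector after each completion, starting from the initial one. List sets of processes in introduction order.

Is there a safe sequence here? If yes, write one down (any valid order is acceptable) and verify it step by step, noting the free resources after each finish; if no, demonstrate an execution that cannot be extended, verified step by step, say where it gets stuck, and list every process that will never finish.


UNSAFE — no complete ordering exists.
Key observation: index locks is the bottleneck — with P5, P7 done the pool holds (3, 4), short of every remaining need.
The run P5, P7 cannot be extended any further. Check, step by step:
  pool = (0, 2)
  P5: need (0, 1) fits (0, 2); releases (2, 0), pool now (2, 2)
  P7: need (2, 2) fits (2, 2); releases (1, 2), pool now (3, 4)
  P8 still needs (5, 3) but only (3, 4) is free — short on index locks
  P0 still needs (4, 3) but only (3, 4) is free — short on index locks
  P4 still needs (6, 0) but only (3, 4) is free — short on index locks
  P6 still needs (4, 1) but only (3, 4) is free — short on index locks
Never able to finish: P8, P0, P4 and P6.


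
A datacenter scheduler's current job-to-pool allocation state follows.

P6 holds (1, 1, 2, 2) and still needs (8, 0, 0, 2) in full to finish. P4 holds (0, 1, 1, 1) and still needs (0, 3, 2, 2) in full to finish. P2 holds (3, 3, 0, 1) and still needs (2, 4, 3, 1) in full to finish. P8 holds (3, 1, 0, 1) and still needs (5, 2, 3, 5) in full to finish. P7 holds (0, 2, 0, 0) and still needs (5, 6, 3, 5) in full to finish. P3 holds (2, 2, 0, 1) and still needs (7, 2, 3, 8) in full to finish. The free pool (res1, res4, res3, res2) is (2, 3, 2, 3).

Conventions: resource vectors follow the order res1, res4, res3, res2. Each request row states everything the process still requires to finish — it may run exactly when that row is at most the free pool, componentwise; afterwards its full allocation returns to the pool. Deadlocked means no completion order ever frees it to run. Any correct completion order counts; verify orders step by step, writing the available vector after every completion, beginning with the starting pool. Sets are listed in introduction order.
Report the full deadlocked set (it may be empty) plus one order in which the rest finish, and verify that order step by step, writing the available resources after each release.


No process is deadlocked.
Key observation: P4 can run right away; the returned allocation unlocks the remaining processes in turn.
One completion order for the rest: P4, P2, P8, P6, P3, P7. Verifying each step:
  pool = (2, 3, 2, 3)
  P4 needs (0, 3, 2, 2) <= (2, 3, 2, 3) -> finishes; pool += (0, 1, 1, 1) = (2, 4, 3, 4)
  P2 needs (2, 4, 3, 1) <= (2, 4, 3, 4) -> finishes; pool += (3, 3, 0, 1) = (5, 7, 3, 5)
  P8 needs (5, 2, 3, 5) <= (5, 7, 3, 5) -> finishes; pool += (3, 1, 0, 1) = (8, 8, 3, 6)
  P6 needs (8, 0, 0, 2) <= (8, 8, 3, 6) -> finishes; pool += (1, 1, 2, 2) = (9, 9, 5, 8)
  P3 needs (7, 2, 3, 8) <= (9, 9, 5, 8) -> finishes; pool += (2, 2, 0, 1) = (11, 11, 5, 9)
  P7 needs (5, 6, 3, 5) <= (11, 11, 5, 9) -> finishes; pool += (0, 2, 0, 0) = (11, 13, 5, 9)


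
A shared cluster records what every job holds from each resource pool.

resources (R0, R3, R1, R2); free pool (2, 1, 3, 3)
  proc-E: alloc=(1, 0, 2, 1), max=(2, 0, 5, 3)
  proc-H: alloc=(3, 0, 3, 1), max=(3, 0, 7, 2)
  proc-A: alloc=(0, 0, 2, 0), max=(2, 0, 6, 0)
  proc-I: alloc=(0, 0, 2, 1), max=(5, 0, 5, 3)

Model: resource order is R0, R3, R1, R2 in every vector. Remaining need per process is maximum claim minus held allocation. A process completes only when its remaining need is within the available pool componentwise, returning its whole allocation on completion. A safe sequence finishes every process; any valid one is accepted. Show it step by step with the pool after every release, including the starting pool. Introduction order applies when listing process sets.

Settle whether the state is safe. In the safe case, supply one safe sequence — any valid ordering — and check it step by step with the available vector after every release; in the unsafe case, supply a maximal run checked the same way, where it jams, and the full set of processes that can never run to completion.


SAFE. One safe sequence: proc-E, proc-H, proc-I, proc-A.
Key observation: at proc-E the run first touches a limit — (1, 0, 3, 2) against (2, 1, 3, 3), exact on a resource it actually requests.
Walking it through:
  pool = (2, 1, 3, 3)
  proc-E: need (1, 0, 3, 2) fits (2, 1, 3, 3); releases (1, 0, 2, 1), pool now (3, 1, 5, 4)
  proc-H: need (0, 0, 4, 1) fits (3, 1, 5, 4); releases (3, 0, 3, 1), pool now (6, 1, 8, 5)
  proc-I: need (5, 0, 3, 2) fits (6, 1, 8, 5); releases (0, 0, 2, 1), pool now (6, 1, 10, 6)
  proc-A: need (2, 0, 4, 0) fits (6, 1, 10, 6); releases (0, 0, 2, 0), pool now (6, 1, 12, 6)


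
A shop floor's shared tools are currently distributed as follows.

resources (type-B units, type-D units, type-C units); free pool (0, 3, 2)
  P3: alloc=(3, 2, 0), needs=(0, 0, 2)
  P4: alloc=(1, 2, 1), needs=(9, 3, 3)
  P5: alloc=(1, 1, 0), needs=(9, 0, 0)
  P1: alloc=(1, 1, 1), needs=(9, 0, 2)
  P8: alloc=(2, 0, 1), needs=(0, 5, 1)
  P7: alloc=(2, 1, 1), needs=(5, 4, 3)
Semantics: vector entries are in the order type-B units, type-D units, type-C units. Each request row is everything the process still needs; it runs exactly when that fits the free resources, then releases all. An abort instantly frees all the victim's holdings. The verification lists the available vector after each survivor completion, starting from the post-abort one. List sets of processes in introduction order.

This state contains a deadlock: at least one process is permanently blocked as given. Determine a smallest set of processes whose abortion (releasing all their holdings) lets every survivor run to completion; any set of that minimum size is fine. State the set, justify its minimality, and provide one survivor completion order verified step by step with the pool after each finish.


Abort P4 and P1.
Key observation: aborting P4 and P1 returns (2, 3, 2), and P5 — hopeless before — runs at step 4 with the returned capacity in the pool.
No one abort is enough; case by case: P3 alone leaves P4 blocked (short on type-B units); P4 alone leaves P5 blocked (short on type-B units); P5 alone leaves P4 blocked (short on type-B units); P1 alone leaves P4 blocked (short on type-B units); P8 alone leaves P4 blocked (short on type-B units); P7 alone leaves P4 blocked (short on type-B units).
Survivors finish in the order: P8, P3, P7, P5. Walking it through (pool after the aborts first):
  pool = (2, 6, 4)
  run P8 (needs (0, 5, 1), free (2, 6, 4)); after release of (2, 0, 1) the pool is (4, 6, 5)
  run P3 (needs (0, 0, 2), free (4, 6, 5)); after release of (3, 2, 0) the pool is (7, 8, 5)
  run P7 (needs (5, 4, 3), free (7, 8, 5)); after release of (2, 1, 1) the pool is (9, 9, 6)
  run P5 (needs (9, 0, 0), free (9, 9, 6)); after release of (1, 1, 0) the pool is (10, 10, 6)


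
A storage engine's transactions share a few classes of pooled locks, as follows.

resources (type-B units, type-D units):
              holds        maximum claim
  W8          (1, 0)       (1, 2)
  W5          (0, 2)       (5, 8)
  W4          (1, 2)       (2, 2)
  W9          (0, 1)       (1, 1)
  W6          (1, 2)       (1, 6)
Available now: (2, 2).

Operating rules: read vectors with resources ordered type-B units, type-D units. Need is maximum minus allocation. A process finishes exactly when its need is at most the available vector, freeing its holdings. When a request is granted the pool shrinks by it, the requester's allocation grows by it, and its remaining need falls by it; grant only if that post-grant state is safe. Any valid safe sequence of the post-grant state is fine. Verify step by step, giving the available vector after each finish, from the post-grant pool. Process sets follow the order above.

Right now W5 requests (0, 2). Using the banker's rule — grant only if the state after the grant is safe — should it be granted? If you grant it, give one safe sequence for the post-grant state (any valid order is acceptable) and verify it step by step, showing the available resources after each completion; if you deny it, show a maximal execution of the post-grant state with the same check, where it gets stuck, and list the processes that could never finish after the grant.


DENY: after the grant no complete ordering would exist.
Key observation: the wall is type-D units: completing W4, W8, W9 brings the pool only to (4, 3), and all the rest need more.
After a pretend grant, a maximal execution: W4, W8, W9 — then nothing else fits. Check, step by step:
  pool = (2, 0)
  run W4 (needs (1, 0), free (2, 0)); after release of (1, 2) the pool is (3, 2)
  run W8 (needs (0, 2), free (3, 2)); after release of (1, 0) the pool is (4, 2)
  run W9 (needs (1, 0), free (4, 2)); after release of (0, 1) the pool is (4, 3)
  W5 cannot run: need (5, 4) vs free (4, 3) (insufficient type-B units and type-D units)
  W6 cannot run: need (0, 4) vs free (4, 3) (insufficient type-D units)
Post-grant, the permanently blocked set is W5 and W6.


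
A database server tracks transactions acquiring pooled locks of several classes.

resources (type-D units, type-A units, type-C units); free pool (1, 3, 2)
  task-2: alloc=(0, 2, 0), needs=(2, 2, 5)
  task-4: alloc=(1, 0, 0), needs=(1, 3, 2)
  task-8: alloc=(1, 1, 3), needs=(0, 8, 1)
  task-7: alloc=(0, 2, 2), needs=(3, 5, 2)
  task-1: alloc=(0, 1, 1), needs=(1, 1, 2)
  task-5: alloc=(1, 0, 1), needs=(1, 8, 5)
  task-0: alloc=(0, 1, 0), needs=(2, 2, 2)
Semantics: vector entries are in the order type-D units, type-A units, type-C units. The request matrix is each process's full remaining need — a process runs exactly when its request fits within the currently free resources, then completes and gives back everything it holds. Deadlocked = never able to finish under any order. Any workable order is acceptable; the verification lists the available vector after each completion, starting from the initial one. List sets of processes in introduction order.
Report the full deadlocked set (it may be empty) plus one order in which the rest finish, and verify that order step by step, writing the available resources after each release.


The deadlocked set is task-2, task-8, task-7 and task-5.
Key observation: after task-4, task-0, task-1 the pool peaks at (2, 5, 3), and each blocked process is short somewhere: task-2 on type-C units; task-8 on type-A units; task-7 on type-D units; task-5 on type-A units, type-C units.
A valid finishing order for the others: task-4, task-0, task-1. Verifying each step:
  pool = (1, 3, 2)
  task-4: need (1, 3, 2) fits (1, 3, 2); releases (1, 0, 0), pool now (2, 3, 2)
  task-0: need (2, 2, 2) fits (2, 3, 2); releases (0, 1, 0), pool now (2, 4, 2)
  task-1: need (1, 1, 2) fits (2, 4, 2); releases (0, 1, 1), pool now (2, 5, 3)
The blocked processes can never fit:
  task-2 cannot run: need (2, 2, 5) vs free (2, 5, 3) (insufficient type-C units)
  task-8 cannot run: need (0, 8, 1) vs free (2, 5, 3) (insufficient type-A units)
  task-7 cannot run: need (3, 5, 2) vs free (2, 5, 3) (insufficient type-D units)
  task-5 cannot run: need (1, 8, 5) vs free (2, 5, 3) (insufficient type-A units and type-C units)


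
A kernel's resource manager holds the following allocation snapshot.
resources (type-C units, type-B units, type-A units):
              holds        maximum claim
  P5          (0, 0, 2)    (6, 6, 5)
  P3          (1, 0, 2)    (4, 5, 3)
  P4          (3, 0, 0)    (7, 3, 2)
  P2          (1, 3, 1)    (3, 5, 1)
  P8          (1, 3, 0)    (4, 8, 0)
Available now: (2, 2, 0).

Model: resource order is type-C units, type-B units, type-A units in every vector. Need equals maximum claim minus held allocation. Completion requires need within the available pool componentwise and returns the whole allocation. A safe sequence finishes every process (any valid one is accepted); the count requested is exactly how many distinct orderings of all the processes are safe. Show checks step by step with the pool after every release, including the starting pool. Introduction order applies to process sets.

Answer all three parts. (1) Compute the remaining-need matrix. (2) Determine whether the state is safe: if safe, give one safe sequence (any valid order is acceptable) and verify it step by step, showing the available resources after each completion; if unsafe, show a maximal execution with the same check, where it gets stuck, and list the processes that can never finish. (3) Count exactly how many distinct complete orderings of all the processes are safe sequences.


(1) Remaining need (order type-C units, type-B units, type-A units):
  P5: (6, 6, 3)
  P3: (3, 5, 1)
  P4: (4, 3, 2)
  P2: (2, 2, 0)
  P8: (3, 5, 0)
(2) SAFE. One safe sequence: P2, P3, P8, P4, P5.
Key observation: reading the order forward, P2 is the first process whose need (2, 2, 0) meets the free pool (2, 2, 0) exactly on a resource it requests.
Step-by-step check:
  pool = (2, 2, 0)
  P2 needs (2, 2, 0) <= (2, 2, 0) -> finishes; pool += (1, 3, 1) = (3, 5, 1)
  P3 needs (3, 5, 1) <= (3, 5, 1) -> finishes; pool += (1, 0, 2) = (4, 5, 3)
  P8 needs (3, 5, 0) <= (4, 5, 3) -> finishes; pool += (1, 3, 0) = (5, 8, 3)
  P4 needs (4, 3, 2) <= (5, 8, 3) -> finishes; pool += (3, 0, 0) = (8, 8, 3)
  P5 needs (6, 6, 3) <= (8, 8, 3) -> finishes; pool += (0, 0, 2) = (8, 8, 5)
(3) The exact count: 3 of the possible complete orderings are safe sequences.


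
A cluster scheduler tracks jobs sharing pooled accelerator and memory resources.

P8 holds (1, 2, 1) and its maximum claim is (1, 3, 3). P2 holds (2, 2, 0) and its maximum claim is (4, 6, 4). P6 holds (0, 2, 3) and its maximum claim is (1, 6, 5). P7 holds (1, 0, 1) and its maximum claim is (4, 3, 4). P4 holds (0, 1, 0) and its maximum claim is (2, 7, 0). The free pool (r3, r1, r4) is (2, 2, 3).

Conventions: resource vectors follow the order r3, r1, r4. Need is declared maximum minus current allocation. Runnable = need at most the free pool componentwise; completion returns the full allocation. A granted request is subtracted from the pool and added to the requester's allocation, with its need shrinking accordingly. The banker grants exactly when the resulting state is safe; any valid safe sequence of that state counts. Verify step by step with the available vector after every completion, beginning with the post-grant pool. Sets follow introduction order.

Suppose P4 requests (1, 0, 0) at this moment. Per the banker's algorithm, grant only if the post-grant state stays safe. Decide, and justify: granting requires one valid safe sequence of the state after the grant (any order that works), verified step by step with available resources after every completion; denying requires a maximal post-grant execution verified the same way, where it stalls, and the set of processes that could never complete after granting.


GRANT — the state after the grant stays safe, e.g. via P8, P6, P2, P4, P7.
Key observation: even at the reduced pool (1, 2, 3), P8 fits immediately, so safety survives the grant.
Verifying the post-grant state step by step:
  pool = (1, 2, 3)
  run P8 (needs (0, 1, 2), free (1, 2, 3)); after release of (1, 2, 1) the pool is (2, 4, 4)
  run P6 (needs (1, 4, 2), free (2, 4, 4)); after release of (0, 2, 3) the pool is (2, 6, 7)
  run P2 (needs (2, 4, 4), free (2, 6, 7)); after release of (2, 2, 0) the pool is (4, 8, 7)
  run P4 (needs (1, 6, 0), free (4, 8, 7)); after release of (1, 1, 0) the pool is (5, 9, 7)
  run P7 (needs (3, 3, 3), free (5, 9, 7)); after release of (1, 0, 1) the pool is (6, 9, 8)


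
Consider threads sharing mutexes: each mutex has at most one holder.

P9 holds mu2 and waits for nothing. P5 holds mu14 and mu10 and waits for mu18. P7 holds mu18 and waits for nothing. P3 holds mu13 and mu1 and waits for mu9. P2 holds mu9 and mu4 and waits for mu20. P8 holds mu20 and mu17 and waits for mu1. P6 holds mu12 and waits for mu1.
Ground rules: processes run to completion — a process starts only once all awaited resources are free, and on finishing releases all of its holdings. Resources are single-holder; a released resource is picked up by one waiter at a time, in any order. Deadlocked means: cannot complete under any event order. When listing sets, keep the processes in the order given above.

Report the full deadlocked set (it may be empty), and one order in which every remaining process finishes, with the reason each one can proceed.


Deadlocked set: P3, P2, P8 and P6.
Key observation: along P3 -> P2 -> P8 -> P3, each member waits on what the next one holds — a deadlock; P6 waits into the deadlock from upstream.
A valid finishing order for the others: P7, P9, P5.
Walking it through:
  P7 waits on nothing -> runs at once and releases mu18
  P9 waits on nothing -> runs at once and releases mu2
  run P5 (all its waits — mu18 — are resolved); releases mu14 and mu10


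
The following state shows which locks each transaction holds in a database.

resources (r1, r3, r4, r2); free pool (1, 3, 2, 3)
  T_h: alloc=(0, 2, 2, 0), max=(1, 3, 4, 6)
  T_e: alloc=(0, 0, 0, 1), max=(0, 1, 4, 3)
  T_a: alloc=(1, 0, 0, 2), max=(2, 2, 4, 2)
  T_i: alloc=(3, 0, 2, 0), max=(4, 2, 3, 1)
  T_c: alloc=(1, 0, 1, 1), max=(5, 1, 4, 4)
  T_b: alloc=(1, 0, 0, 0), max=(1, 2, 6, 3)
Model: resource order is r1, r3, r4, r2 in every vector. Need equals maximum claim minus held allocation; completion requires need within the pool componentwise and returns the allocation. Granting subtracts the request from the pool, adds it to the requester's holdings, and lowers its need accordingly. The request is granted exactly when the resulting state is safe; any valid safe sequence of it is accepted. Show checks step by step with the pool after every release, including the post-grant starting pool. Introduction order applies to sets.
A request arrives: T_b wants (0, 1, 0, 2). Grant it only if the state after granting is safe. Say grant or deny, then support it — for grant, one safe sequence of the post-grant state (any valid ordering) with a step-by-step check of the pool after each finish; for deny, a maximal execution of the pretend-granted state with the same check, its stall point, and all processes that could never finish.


DENY. Granting would leave the state unsafe.
Key observation: after T_i, T_a, T_c, T_e the pool peaks at (6, 2, 5, 5), and each blocked process is short somewhere: T_h on r2; T_b on r4.
After a pretend grant, a maximal execution: T_i, T_a, T_c, T_e — then nothing else fits. Step-by-step check:
  pool = (1, 2, 2, 1)
  T_i: need (1, 2, 1, 1) fits (1, 2, 2, 1); releases (3, 0, 2, 0), pool now (4, 2, 4, 1)
  T_a: need (1, 2, 4, 0) fits (4, 2, 4, 1); releases (1, 0, 0, 2), pool now (5, 2, 4, 3)
  T_c: need (4, 1, 3, 3) fits (5, 2, 4, 3); releases (1, 0, 1, 1), pool now (6, 2, 5, 4)
  T_e: need (0, 1, 4, 2) fits (6, 2, 5, 4); releases (0, 0, 0, 1), pool now (6, 2, 5, 5)
  T_h still needs (1, 1, 2, 6) but only (6, 2, 5, 5) is free — short on r2
  T_b still needs (0, 1, 6, 1) but only (6, 2, 5, 5) is free — short on r4
Post-grant, the permanently blocked set is T_h and T_b.


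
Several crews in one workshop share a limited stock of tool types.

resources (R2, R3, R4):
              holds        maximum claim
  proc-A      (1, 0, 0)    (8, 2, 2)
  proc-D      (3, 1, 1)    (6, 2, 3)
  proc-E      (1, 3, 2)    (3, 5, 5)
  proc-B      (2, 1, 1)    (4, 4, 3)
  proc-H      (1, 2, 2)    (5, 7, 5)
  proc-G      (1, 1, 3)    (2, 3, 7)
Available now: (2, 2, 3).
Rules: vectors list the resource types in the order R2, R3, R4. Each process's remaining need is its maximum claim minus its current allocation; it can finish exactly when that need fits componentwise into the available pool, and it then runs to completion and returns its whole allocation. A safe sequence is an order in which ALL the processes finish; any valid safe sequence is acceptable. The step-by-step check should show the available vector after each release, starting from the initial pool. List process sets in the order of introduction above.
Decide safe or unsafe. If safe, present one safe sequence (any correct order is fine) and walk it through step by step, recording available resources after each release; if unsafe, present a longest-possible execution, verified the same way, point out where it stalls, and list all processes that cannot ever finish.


The state is SAFE; one workable sequence: proc-E, proc-B, proc-D, proc-G, proc-H, proc-A.
Key observation: proc-E is the earliest step where a requested resource binds exactly: need (2, 2, 3), pool (2, 2, 3) at its turn.
Check, step by step:
  pool = (2, 2, 3)
  proc-E: need (2, 2, 3) fits (2, 2, 3); releases (1, 3, 2), pool now (3, 5, 5)
  proc-B: need (2, 3, 2) fits (3, 5, 5); releases (2, 1, 1), pool now (5, 6, 6)
  proc-D: need (3, 1, 2) fits (5, 6, 6); releases (3, 1, 1), pool now (8, 7, 7)
  proc-G: need (1, 2, 4) fits (8, 7, 7); releases (1, 1, 3), pool now (9, 8, 10)
  proc-H: need (4, 5, 3) fits (9, 8, 10); releases (1, 2, 2), pool now (10, 10, 12)
  proc-A: need (7, 2, 2) fits (10, 10, 12); releases (1, 0, 0), pool now (11, 10, 12)


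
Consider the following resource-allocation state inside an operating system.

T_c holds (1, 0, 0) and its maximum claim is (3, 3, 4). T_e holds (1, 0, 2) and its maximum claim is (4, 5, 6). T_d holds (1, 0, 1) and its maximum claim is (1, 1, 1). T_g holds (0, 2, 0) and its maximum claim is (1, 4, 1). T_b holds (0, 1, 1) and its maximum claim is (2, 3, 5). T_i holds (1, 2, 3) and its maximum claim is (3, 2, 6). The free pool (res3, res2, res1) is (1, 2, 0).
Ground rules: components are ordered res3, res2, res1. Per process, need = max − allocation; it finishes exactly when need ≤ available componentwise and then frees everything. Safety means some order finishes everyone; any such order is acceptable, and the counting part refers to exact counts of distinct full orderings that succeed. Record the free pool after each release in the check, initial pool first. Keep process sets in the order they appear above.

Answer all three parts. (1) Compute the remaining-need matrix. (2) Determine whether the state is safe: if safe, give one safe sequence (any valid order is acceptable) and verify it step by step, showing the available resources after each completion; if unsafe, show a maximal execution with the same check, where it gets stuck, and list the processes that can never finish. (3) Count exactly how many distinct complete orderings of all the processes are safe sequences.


(1) Remaining need (order res3, res2, res1):
  T_c: (2, 3, 4)
  T_e: (3, 5, 4)
  T_d: (0, 1, 0)
  T_g: (1, 2, 1)
  T_b: (2, 2, 4)
  T_i: (2, 0, 3)
(2) UNSAFE.
Key observation: the pool after T_d, T_g is (2, 4, 1); every surviving request exceeds it in res1, so progress ends there.
The run T_d, T_g cannot be extended any further. Step-by-step check:
  pool = (1, 2, 0)
  run T_d (needs (0, 1, 0), free (1, 2, 0)); after release of (1, 0, 1) the pool is (2, 2, 1)
  run T_g (needs (1, 2, 1), free (2, 2, 1)); after release of (0, 2, 0) the pool is (2, 4, 1)
  T_c still needs (2, 3, 4) but only (2, 4, 1) is free — short on res1
  T_e still needs (3, 5, 4) but only (2, 4, 1) is free — short on res3, res2 and res1
  T_b still needs (2, 2, 4) but only (2, 4, 1) is free — short on res1
  T_i still needs (2, 0, 3) but only (2, 4, 1) is free — short on res1
Never able to finish: T_c, T_e, T_b and T_i.
(3) Precisely 0 of the possible complete orderings are safe sequences.


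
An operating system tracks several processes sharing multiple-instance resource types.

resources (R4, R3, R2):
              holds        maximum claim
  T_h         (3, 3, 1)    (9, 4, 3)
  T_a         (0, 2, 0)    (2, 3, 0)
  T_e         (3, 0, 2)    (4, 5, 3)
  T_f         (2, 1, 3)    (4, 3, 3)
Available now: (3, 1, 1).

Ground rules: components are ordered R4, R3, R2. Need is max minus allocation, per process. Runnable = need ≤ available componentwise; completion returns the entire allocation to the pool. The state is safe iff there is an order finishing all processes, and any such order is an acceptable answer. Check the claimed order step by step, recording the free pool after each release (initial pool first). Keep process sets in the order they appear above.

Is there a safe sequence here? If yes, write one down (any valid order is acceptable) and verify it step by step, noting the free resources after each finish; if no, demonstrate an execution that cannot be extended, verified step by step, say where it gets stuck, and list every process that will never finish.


UNSAFE.
Key observation: after T_a, T_f the pool peaks at (5, 4, 4), and each blocked process is short somewhere: T_h on R4; T_e on R3.
Going as far as possible: T_a, T_f; after that, nothing fits. Step-by-step check:
  pool = (3, 1, 1)
  run T_a (needs (2, 1, 0), free (3, 1, 1)); after release of (0, 2, 0) the pool is (3, 3, 1)
  run T_f (needs (2, 2, 0), free (3, 3, 1)); after release of (2, 1, 3) the pool is (5, 4, 4)
  T_h still needs (6, 1, 2) but only (5, 4, 4) is free — short on R4
  T_e still needs (1, 5, 1) but only (5, 4, 4) is free — short on R3
Processes that can never finish: T_h and T_e.


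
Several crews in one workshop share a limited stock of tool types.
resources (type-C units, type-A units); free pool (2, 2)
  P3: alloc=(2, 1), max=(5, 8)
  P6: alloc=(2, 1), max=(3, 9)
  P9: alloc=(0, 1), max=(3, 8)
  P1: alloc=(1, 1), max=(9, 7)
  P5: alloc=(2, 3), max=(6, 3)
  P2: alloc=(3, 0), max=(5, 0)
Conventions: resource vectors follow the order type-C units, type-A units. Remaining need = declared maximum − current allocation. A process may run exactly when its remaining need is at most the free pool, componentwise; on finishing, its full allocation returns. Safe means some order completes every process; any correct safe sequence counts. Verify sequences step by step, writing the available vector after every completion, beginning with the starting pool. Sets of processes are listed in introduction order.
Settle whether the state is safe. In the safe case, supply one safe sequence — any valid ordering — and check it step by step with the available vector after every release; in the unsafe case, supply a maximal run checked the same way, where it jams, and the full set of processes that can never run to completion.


The state is UNSAFE.
Key observation: P2, P5 can finish, but then (7, 5) is all there is, and the blocked group's type-A units demands exceed it.
A maximal execution: P2, P5 — then nothing else fits. Verifying each step:
  pool = (2, 2)
  P2 needs (2, 0) <= (2, 2) -> finishes; pool += (3, 0) = (5, 2)
  P5 needs (4, 0) <= (5, 2) -> finishes; pool += (2, 3) = (7, 5)
  blocked: P3 wants (3, 7), pool (7, 5) — not enough type-A units
  blocked: P6 wants (1, 8), pool (7, 5) — not enough type-A units
  blocked: P9 wants (3, 7), pool (7, 5) — not enough type-A units
  blocked: P1 wants (8, 6), pool (7, 5) — not enough type-C units and type-A units
Never able to finish: P3, P6, P9 and P1.


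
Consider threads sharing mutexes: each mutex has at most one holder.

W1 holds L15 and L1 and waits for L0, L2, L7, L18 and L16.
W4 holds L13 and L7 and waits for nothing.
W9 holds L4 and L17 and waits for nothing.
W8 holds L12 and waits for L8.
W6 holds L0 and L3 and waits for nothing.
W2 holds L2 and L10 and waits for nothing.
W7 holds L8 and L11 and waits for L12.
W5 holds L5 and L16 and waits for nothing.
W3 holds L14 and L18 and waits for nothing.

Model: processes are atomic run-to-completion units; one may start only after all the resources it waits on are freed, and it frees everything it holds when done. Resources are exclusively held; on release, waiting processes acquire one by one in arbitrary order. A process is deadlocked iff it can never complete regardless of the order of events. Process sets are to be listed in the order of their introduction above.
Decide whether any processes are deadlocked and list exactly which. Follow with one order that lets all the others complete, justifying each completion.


Deadlocked set: W8 and W7.
Key observation: the cycle W8 -> W7 -> W8 can never break — each member waits on the next; no other process is dragged down with it.
The rest can finish in the order W4, W9, W5, W2, W3, W6, W1.
Walking it through:
  W4 waits on nothing -> runs at once and releases L13 and L7
  W9 waits on nothing -> runs at once and releases L4 and L17
  W5 waits on nothing -> runs at once and releases L5 and L16
  W2 waits on nothing -> runs at once and releases L2 and L10
  W3 waits on nothing -> runs at once and releases L14 and L18
  W6 waits on nothing -> runs at once and releases L0 and L3
  W1 waits on L0, L2, L7, L18 and L16 — all released -> runs and releases L15 and L1


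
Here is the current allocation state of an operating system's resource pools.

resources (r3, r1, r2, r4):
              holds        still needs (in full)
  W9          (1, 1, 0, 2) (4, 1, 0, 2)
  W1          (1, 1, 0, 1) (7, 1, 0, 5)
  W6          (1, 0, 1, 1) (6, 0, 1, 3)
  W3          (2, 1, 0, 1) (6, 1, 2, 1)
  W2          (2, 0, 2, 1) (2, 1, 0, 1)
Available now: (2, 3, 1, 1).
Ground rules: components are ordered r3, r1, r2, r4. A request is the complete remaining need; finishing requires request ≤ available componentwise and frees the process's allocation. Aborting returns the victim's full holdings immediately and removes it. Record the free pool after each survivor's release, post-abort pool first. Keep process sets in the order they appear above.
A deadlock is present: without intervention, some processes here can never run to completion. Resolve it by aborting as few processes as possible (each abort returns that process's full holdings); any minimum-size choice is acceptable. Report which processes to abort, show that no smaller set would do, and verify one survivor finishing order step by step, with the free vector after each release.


The answer: abort W3.
Key observation: W6 had no path to completion before; after the abort of W3 ((2, 1, 0, 1) returned), step 3 is where it fits.
Why nothing smaller works: aborting no one leaves the state deadlocked as given.
Survivors finish in the order: W2, W9, W6, W1. Step-by-step check (pool after the aborts first):
  pool = (4, 4, 1, 2)
  W2 needs (2, 1, 0, 1) <= (4, 4, 1, 2) -> finishes; pool += (2, 0, 2, 1) = (6, 4, 3, 3)
  W9 needs (4, 1, 0, 2) <= (6, 4, 3, 3) -> finishes; pool += (1, 1, 0, 2) = (7, 5, 3, 5)
  W6 needs (6, 0, 1, 3) <= (7, 5, 3, 5) -> finishes; pool += (1, 0, 1, 1) = (8, 5, 4, 6)
  W1 needs (7, 1, 0, 5) <= (8, 5, 4, 6) -> finishes; pool += (1, 1, 0, 1) = (9, 6, 4, 7)


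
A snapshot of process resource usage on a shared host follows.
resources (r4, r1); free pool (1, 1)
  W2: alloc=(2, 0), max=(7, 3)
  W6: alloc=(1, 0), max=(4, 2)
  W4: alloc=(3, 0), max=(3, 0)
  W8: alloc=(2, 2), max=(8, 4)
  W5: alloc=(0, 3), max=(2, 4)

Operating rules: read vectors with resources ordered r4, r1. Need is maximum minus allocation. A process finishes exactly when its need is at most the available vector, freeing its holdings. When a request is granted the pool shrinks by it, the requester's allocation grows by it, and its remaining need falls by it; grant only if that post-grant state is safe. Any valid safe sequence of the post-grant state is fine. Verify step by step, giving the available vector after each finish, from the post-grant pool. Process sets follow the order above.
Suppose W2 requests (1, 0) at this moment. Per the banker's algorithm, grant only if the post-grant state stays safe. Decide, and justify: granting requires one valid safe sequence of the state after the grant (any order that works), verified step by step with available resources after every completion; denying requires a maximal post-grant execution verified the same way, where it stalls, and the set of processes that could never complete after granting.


GRANT — the state after the grant stays safe, e.g. via W4, W5, W6, W2, W8.
Key observation: granting shrinks the pool to (0, 1), yet W4 still fits and the chain goes through.
Check on the post-grant state, step by step:
  pool = (0, 1)
  run W4 (needs (0, 0), free (0, 1)); after release of (3, 0) the pool is (3, 1)
  run W5 (needs (2, 1), free (3, 1)); after release of (0, 3) the pool is (3, 4)
  run W6 (needs (3, 2), free (3, 4)); after release of (1, 0) the pool is (4, 4)
  run W2 (needs (4, 3), free (4, 4)); after release of (3, 0) the pool is (7, 4)
  run W8 (needs (6, 2), free (7, 4)); after release of (2, 2) the pool is (9, 6)


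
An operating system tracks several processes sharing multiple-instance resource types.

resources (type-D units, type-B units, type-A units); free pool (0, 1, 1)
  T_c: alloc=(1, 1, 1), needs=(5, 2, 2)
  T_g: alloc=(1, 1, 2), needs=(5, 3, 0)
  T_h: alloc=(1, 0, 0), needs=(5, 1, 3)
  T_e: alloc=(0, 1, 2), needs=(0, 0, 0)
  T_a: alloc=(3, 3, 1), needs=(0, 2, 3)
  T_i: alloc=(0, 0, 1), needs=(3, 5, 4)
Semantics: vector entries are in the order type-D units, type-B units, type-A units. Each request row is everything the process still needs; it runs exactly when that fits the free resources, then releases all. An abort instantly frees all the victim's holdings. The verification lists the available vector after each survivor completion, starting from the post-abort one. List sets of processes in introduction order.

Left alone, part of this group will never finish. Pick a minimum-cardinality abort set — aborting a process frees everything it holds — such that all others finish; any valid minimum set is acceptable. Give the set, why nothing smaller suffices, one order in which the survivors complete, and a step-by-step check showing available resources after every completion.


Minimum abort set: T_c and T_h.
Key observation: the deadlocked T_g becomes finishable only because T_c and T_h released (2, 1, 1); it completes at step 4 below.
No one abort is enough; case by case: T_c alone leaves T_g blocked (short on type-D units); T_g alone leaves T_c blocked (short on type-D units); T_h alone leaves T_c blocked (short on type-D units); T_e alone leaves T_c blocked (short on type-D units); T_a alone leaves T_c blocked (short on type-D units); T_i alone leaves T_c blocked (short on type-D units).
One survivor order: T_e, T_a, T_i, T_g. Step-by-step check (post-abort pool first):
  pool = (2, 2, 2)
  T_e needs (0, 0, 0) <= (2, 2, 2) -> finishes; pool += (0, 1, 2) = (2, 3, 4)
  T_a needs (0, 2, 3) <= (2, 3, 4) -> finishes; pool += (3, 3, 1) = (5, 6, 5)
  T_i needs (3, 5, 4) <= (5, 6, 5) -> finishes; pool += (0, 0, 1) = (5, 6, 6)
  T_g needs (5, 3, 0) <= (5, 6, 6) -> finishes; pool += (1, 1, 2) = (6, 7, 8)


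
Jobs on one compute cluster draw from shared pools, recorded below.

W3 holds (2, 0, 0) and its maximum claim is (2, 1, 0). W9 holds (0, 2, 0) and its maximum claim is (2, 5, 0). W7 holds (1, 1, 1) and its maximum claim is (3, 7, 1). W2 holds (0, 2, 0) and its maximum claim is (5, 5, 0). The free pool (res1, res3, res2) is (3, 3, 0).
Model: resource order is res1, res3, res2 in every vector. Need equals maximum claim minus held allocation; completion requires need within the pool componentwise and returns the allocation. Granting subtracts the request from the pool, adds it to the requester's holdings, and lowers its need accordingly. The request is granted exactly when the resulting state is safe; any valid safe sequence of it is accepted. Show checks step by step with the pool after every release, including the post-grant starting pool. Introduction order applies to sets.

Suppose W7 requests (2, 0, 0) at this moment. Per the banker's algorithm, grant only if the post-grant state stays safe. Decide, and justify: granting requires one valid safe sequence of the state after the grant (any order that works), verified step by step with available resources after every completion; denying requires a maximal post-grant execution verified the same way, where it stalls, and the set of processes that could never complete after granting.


DENY — the pretend-granted state is unsafe.
Key observation: after W3, W9 the pool peaks at (3, 5, 0), and each blocked process is short somewhere: W7 on res3; W2 on res1.
After a pretend grant, a maximal execution: W3, W9 — then nothing else fits. Walking it through:
  pool = (1, 3, 0)
  W3 needs (0, 1, 0) <= (1, 3, 0) -> finishes; pool += (2, 0, 0) = (3, 3, 0)
  W9 needs (2, 3, 0) <= (3, 3, 0) -> finishes; pool += (0, 2, 0) = (3, 5, 0)
  blocked: W7 wants (0, 6, 0), pool (3, 5, 0) — not enough res3
  blocked: W2 wants (5, 3, 0), pool (3, 5, 0) — not enough res1
Had the request been granted, W7 and W2 could never finish.


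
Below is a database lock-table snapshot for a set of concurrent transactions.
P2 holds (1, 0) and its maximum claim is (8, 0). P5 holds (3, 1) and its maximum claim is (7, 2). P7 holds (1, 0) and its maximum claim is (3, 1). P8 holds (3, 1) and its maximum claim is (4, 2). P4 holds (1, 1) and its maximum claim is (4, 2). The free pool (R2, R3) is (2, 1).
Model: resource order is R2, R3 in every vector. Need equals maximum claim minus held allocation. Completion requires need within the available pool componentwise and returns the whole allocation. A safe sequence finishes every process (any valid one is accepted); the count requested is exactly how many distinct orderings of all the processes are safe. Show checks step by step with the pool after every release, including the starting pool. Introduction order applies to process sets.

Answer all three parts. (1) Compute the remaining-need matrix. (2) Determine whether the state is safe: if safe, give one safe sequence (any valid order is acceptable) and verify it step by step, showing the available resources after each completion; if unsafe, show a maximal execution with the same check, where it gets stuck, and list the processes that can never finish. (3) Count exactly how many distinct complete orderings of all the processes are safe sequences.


(1) Need matrix, components ordered R2, R3:
  P2: (7, 0)
  P5: (4, 1)
  P7: (2, 1)
  P8: (1, 1)
  P4: (3, 1)
(2) SAFE. One safe sequence: P8, P7, P5, P2, P4.
Key observation: at P8 the run first touches a limit — (1, 1) against (2, 1), exact on a resource it actually requests.
Walking it through:
  pool = (2, 1)
  P8 needs (1, 1) <= (2, 1) -> finishes; pool += (3, 1) = (5, 2)
  P7 needs (2, 1) <= (5, 2) -> finishes; pool += (1, 0) = (6, 2)
  P5 needs (4, 1) <= (6, 2) -> finishes; pool += (3, 1) = (9, 3)
  P2 needs (7, 0) <= (9, 3) -> finishes; pool += (1, 0) = (10, 3)
  P4 needs (3, 1) <= (10, 3) -> finishes; pool += (1, 1) = (11, 4)
(3) Precisely 22 of the possible complete orderings are safe sequences.
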